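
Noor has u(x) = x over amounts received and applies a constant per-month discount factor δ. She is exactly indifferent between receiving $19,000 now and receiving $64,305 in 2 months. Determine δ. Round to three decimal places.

δ ≈ 0.544

Indifference means u(19000) = δ^2 · u(64305), so δ^2 = u(19000)/u(64305).
With u(x) = x: δ^2 = 19000/64305 = 0.29547.
Taking the square root: δ = 0.29547^(1/2) ≈ 0.544.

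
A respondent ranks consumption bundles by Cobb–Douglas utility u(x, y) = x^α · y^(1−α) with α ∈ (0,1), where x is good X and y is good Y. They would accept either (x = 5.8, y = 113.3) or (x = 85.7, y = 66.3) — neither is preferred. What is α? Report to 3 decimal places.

α ≈ 0.166

Set the two utilities equal: 5.8^α·113.3^(1−α) = 85.7^α·66.3^(1−α).
Rearrange to (5.8/85.7)^α = (66.3/113.3)^(1−α) and take logs: α·-2.692995 = (1−α)·-0.535849.
With A = -2.692995 and B = -0.535849: α·A = (1−α)·B, so α = B/(A+B) = -0.535849/-3.228844 ≈ 0.166.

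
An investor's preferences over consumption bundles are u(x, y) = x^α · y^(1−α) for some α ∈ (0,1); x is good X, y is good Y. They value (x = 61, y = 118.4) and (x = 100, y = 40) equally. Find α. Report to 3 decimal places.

α ≈ 0.687

Set the two utilities equal: 61^α·118.4^(1−α) = 100^α·40^(1−α).
Rearrange to (61/100)^α = (40/118.4)^(1−α) and take logs: α·-0.494296 = (1−α)·-1.085189.
So α/(1−α) = (-1.085189)/(-0.494296) = 2.195423, and α = 2.195423/3.195423 ≈ 0.687.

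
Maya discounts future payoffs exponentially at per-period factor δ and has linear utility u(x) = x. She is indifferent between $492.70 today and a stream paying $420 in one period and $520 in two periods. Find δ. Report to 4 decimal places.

δ ≈ 0.6500

Equating present values: 492.70 = 420δ + 520δ².
Rearranged: 520δ² + 420δ − 492.70 = 0.
The positive root is δ = [−420 + √(420² + 4·520·492.70)] / (2·520) = (−420 + 1096.000)/1040 ≈ 0.6500.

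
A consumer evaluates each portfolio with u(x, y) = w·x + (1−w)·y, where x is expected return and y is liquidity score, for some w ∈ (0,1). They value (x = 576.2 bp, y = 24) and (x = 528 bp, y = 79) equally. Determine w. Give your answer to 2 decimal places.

u(576.2,24) = u(528,79) means w·576.2 + (1−w)·24 = w·528 + (1−w)·79.
Collecting terms: w·48.2 = (1−w)·55.
Hence w = 55/(48.2+55) = 55/103.2 = 0.53.

w = 0.53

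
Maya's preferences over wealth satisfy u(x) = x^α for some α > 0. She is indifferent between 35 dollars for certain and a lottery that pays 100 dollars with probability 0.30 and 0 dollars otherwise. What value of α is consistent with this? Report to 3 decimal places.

EU(lottery) = 0.30·100^α + 0.70·0 = 0.30·100^α.
Indifference: 35^α = 0.30·100^α, so (35/100)^α = 0.30.
α = ln(0.30) / ln(35/100) = -1.203973/-1.049822 ≈ 1.147.

α ≈ 1.147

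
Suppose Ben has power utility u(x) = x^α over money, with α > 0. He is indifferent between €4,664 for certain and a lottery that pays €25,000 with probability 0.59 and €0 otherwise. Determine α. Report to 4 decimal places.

α ≈ 0.3143

Since u(0) = 0, the lottery's EU is 0.59·25000^α.
Setting u(4664) equal to that: 4664^α = 0.59·25000^α ⇒ (4664/25000)^α = 0.59.
Take logs: α = ln 0.59 / ln(4664/25000) ≈ 0.314254.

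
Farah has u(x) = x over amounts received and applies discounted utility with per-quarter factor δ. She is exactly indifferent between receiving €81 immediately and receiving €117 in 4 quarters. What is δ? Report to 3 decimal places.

The payoff in 4 quarters is discounted by δ^4, so u(81) = δ^4·u(117) and δ^4 = u(81)/u(117).
With u(x) = x: δ^4 = 81/117 = 0.69231.
So δ = 0.69231^(1/4) ≈ 0.912.

δ ≈ 0.912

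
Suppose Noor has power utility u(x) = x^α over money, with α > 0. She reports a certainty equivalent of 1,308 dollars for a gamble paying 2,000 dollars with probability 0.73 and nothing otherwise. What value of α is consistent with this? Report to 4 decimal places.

α ≈ 0.7411

EU(lottery) = 0.73·2000^α + 0.27·0 = 0.73·2000^α.
Setting u(1308) equal to that: 1308^α = 0.73·2000^α ⇒ (1308/2000)^α = 0.73.
Taking logs: α·ln(1308/2000) = ln(0.73), so α = -0.3147107 / -0.4246479 ≈ 0.7411.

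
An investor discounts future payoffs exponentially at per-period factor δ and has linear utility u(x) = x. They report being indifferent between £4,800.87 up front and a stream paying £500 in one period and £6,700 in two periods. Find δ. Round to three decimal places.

The stream is worth 500δ + 6700δ² today, so 500δ + 6700δ² = 4800.87.
Rearranged: 6700δ² + 500δ − 4800.87 = 0.
δ = (−500 + √(500² + 4·6700·4800.87)) / (2·6700) = (−500 + √128913316.00) / 13400 ≈ 0.810.

δ ≈ 0.810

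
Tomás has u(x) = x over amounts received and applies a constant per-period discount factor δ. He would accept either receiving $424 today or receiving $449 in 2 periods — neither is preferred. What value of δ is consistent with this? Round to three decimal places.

δ ≈ 0.972

Indifference means u(424) = δ^2 · u(449), so δ^2 = u(424)/u(449).
With u(x) = x: δ^2 = 424/449 = 0.94432.
Taking the square root: δ = 0.94432^(1/2) ≈ 0.972.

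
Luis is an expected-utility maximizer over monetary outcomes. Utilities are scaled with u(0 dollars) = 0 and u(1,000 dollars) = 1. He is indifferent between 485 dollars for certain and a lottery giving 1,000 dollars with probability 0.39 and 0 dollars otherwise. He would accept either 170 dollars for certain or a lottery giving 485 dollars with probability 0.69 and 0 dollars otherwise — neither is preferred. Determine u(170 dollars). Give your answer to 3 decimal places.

The first gamble pins u(485 dollars): it must equal 0.39·1 + 0.61·0 = 0.39.
Chaining: u(170 dollars) = 0.69·0.39 + 0.31·0.00 = 0.2691.

0.269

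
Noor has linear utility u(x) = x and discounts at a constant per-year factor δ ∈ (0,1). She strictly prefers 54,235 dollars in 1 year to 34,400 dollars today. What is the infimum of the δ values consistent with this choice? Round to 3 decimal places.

Under u(x) = x this choice says 34400 < δ·54235.
So δ > 34400/54235 = 0.63428.

δ > 0.634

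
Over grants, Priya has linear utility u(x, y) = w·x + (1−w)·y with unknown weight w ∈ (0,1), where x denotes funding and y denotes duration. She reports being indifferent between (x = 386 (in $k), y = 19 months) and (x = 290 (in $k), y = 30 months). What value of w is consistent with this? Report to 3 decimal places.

w = 0.103

u(386,19) = u(290,30) means w·386 + (1−w)·19 = w·290 + (1−w)·30.
Collecting terms: w·96 = (1−w)·11.
Hence w = 11/(96+11) = 11/107 = 0.103.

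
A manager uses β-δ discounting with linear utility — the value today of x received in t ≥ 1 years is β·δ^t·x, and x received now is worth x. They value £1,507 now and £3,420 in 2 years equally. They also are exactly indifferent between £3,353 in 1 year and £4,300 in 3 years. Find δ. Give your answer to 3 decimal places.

δ ≈ 0.883

The second indifference involves only future payoffs, so β cancels: β·δ^1·3353 = β·δ^3·4300, giving δ^2 = 3353/4300 = 0.77977, so δ = 0.88304.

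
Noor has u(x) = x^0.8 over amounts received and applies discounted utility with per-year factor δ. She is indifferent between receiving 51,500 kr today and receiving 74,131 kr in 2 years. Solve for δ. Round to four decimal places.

δ ≈ 0.8644

Indifference means u(51500) = δ^2 · u(74131), so δ^2 = u(51500)/u(74131).
Since u(x) = x^0.8, δ^2 = (51500/74131)^0.8 = 0.69472^0.8 = 0.74722.
Taking the square root: δ = 0.74722^(1/2) ≈ 0.8644.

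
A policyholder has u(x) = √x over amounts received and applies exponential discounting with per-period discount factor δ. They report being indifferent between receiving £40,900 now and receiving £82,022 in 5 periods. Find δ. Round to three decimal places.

δ ≈ 0.933

The payoff in 5 periods is discounted by δ^5, so u(40900) = δ^5·u(82022) and δ^5 = u(40900)/u(82022).
With u(x) = √x: δ^5 = √40900/√82022 = √(40900/82022) = 0.70615.
So δ = 0.70615^(1/5) ≈ 0.933.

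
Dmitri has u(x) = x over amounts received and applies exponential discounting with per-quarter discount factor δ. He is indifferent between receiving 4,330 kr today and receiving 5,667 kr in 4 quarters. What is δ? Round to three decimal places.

The payoff in 4 quarters is discounted by δ^4, so u(4330) = δ^4·u(5667) and δ^4 = u(4330)/u(5667).
With u(x) = x: δ^4 = 4330/5667 = 0.76407.
Taking the 4th root: δ = 0.76407^(1/4) ≈ 0.935.

δ ≈ 0.935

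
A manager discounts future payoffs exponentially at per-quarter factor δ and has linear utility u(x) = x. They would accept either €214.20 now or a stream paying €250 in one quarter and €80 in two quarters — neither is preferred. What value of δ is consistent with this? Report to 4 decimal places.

δ ≈ 0.7000

Equating present values: 214.20 = 250δ + 80δ².
That is, 80δ² + 250δ − 214.20 = 0, a quadratic in δ.
By the quadratic formula (taking the positive root), δ = (−250 + √131044.00) / 160 ≈ 0.7000.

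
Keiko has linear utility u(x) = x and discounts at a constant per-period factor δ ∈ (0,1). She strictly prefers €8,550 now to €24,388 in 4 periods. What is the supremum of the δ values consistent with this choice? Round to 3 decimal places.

Comparing present values: 8550 > δ^4·24388.
So δ^4 < 8550/24388 = 0.35058; taking the 4th root of both positive sides preserves the inequality.
δ < 0.35058^(1/4) = 0.769.

δ < 0.769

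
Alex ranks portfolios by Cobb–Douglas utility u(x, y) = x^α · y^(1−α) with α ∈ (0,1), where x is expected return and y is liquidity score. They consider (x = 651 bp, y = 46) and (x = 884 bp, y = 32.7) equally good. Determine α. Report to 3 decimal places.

Set the two utilities equal: 651^α·46^(1−α) = 884^α·32.7^(1−α).
Rearrange to (651/884)^α = (32.7/46)^(1−α) and take logs: α·-0.305947 = (1−α)·-0.341266.
With A = -0.305947 and B = -0.341266: α·A = (1−α)·B, so α = B/(A+B) = -0.341266/-0.647213 ≈ 0.527.

α ≈ 0.527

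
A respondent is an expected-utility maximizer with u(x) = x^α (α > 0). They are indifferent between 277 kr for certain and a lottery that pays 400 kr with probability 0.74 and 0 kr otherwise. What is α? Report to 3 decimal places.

α ≈ 0.819

The lottery's expected utility is 0.74·u(400) + 0.26·u(0) = 0.74·400^α (since u(0) = 0 for α > 0).
Indifference: 277^α = 0.74·400^α, so (277/400)^α = 0.74.
α = ln(0.74) / ln(277/400) = -0.301105/-0.367447 ≈ 0.819.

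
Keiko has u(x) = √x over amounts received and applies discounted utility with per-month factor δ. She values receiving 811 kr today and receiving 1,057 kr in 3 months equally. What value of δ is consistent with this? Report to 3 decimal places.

δ ≈ 0.957

Equating discounted utilities: u(811) = δ^3·u(1057) ⇒ δ^3 = u(811)/u(1057).
With u(x) = √x: δ^3 = √811/√1057 = √(811/1057) = 0.87594.
Taking the cube root: δ = 0.87594^(1/3) ≈ 0.957.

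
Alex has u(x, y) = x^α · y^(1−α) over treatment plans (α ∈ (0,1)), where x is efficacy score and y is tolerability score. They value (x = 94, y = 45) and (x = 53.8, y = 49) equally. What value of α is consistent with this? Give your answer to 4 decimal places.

α ≈ 0.1324

The Cobb–Douglas utilities coincide, so 94^α·45^(1−α) = 53.8^α·49^(1−α).
Taking logs: α·ln 94 + (1−α)·ln 45 = α·ln 53.8 + (1−α)·ln 49, i.e. α·0.5580213 = (1−α)·0.0851578.
So α/(1−α) = (0.0851578)/(0.5580213) = 0.1526067, and α = 0.1526067/1.1526067 ≈ 0.1324.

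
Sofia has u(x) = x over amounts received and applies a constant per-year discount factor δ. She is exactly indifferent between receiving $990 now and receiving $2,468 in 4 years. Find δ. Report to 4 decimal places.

δ ≈ 0.7958

The payoff in 4 years is discounted by δ^4, so u(990) = δ^4·u(2468) and δ^4 = u(990)/u(2468).
With u(x) = x: δ^4 = 990/2468 = 0.40113.
So δ = 0.40113^(1/4) ≈ 0.7958.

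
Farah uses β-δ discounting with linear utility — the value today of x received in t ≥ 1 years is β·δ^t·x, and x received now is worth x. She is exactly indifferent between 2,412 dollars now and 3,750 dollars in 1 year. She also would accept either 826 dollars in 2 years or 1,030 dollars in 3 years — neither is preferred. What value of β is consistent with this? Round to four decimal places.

β ≈ 0.8021

The second indifference involves only future payoffs, so β cancels: β·δ^2·826 = β·δ^3·1030, giving δ = 826/1030 = 0.80194.
The first indifference: 2412 = β·δ·3750, so β = 2412/(δ·3750) = 2412/(0.80194·3750) ≈ 0.8021.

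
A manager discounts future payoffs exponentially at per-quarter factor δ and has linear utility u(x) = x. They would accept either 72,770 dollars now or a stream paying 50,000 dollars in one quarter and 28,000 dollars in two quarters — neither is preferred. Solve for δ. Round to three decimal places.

δ ≈ 0.950

The stream is worth 50000δ + 28000δ² today, so 50000δ + 28000δ² = 72770.
That is, 28000δ² + 50000δ − 72770 = 0, a quadratic in δ.
The positive root is δ = [−50000 + √(50000² + 4·28000·72770)] / (2·28000) = (−50000 + 103200.000)/56000 ≈ 0.950.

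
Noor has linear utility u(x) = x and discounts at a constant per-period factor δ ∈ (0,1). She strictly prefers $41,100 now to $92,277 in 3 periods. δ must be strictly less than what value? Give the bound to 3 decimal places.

δ < 0.764

The preference means 41100 > δ^3·92277.
So δ^3 < 41100/92277 = 0.44540; taking the cube root of both positive sides preserves the inequality.
δ < 0.44540^(1/3) = 0.764.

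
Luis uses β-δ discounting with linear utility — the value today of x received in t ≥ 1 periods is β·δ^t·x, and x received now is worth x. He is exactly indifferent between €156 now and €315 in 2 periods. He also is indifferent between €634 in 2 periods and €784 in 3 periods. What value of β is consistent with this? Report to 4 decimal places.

The second indifference involves only future payoffs, so β cancels: β·δ^2·634 = β·δ^3·784, giving δ = 634/784 = 0.80867.
The first indifference: 156 = β·δ^2·315, so β = 156/(δ^2·315) = 156/(0.65395·315) ≈ 0.7573.

β ≈ 0.7573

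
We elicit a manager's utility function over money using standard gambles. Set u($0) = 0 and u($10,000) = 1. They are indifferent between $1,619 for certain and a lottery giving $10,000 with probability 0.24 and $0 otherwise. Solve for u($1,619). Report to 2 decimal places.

The indifference gives u($1,619) = 0.24·u($10,000) + 0.76·u($0) = 0.24·1 + 0.76·0 = 0.24.

0.24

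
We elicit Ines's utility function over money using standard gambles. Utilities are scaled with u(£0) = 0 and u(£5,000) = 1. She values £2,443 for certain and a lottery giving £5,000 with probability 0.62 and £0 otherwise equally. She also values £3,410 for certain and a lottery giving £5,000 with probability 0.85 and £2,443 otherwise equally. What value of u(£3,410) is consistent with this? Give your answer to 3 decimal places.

0.943

From the first indifference, u(£2,443) = 0.62·u(£5,000) + 0.38·u(£0) = 0.62·1 + 0.38·0 = 0.62.
The second indifference gives u(£3,410) = 0.85·u(£5,000) + 0.15·u(£2,443) = 0.85·1.00 + 0.15·0.62 = 0.9430.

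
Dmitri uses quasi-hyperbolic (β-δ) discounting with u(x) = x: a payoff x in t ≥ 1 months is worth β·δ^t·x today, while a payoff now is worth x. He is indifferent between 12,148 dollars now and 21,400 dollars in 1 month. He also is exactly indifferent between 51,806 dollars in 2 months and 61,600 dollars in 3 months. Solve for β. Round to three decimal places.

From the later pair, β·δ^2·51806 = β·δ^3·61600; dividing through, δ = 51806/61600 = 0.84101.
Substituting δ into 12148 = β·δ·21400: β = 12148/(17997.539) ≈ 0.675.

β ≈ 0.675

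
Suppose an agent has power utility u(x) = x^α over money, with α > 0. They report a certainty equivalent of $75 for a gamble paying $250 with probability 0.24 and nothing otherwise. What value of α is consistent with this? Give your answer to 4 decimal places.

The lottery's expected utility is 0.24·u(250) + 0.76·u(0) = 0.24·250^α (since u(0) = 0 for α > 0).
Setting u(75) equal to that: 75^α = 0.24·250^α ⇒ (75/250)^α = 0.24.
Taking logs: α·ln(75/250) = ln(0.24), so α = -1.4271164 / -1.2039728 ≈ 1.1853.

α ≈ 1.1853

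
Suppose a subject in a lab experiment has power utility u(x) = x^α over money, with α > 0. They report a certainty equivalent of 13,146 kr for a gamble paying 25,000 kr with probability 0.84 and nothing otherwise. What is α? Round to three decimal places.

α ≈ 0.271

Since u(0) = 0, the lottery's EU is 0.84·25000^α.
Indifference: 13146^α = 0.84·25000^α, so (13146/25000)^α = 0.84.
Taking logs: α·ln(13146/25000) = ln(0.84), so α = -0.174353 / -0.642758 ≈ 0.271.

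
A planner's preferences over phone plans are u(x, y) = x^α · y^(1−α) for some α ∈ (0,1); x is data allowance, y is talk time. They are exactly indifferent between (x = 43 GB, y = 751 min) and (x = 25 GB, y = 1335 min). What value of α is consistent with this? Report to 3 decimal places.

The Cobb–Douglas utilities coincide, so 43^α·751^(1−α) = 25^α·1335^(1−α).
Taking logs: α·ln 43 + (1−α)·ln 751 = α·ln 25 + (1−α)·ln 1335, i.e. α·0.542324 = (1−α)·0.575281.
So α/(1−α) = (0.575281)/(0.542324) = 1.060770, and α = 1.060770/2.060770 ≈ 0.515.

α ≈ 0.515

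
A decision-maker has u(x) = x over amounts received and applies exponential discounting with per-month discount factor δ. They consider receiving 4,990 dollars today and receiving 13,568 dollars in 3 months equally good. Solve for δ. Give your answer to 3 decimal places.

δ ≈ 0.716

The payoff in 3 months is discounted by δ^3, so u(4990) = δ^3·u(13568) and δ^3 = u(4990)/u(13568).
With u(x) = x: δ^3 = 4990/13568 = 0.36778.
Hence δ = (0.36778)^(1/3) = 0.71646.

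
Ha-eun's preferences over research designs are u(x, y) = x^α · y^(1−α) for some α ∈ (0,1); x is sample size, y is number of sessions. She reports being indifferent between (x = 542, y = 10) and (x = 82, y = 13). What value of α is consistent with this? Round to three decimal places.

α ≈ 0.122

Set the two utilities equal: 542^α·10^(1−α) = 82^α·13^(1−α).
Rearrange to (542/82)^α = (13/10)^(1−α) and take logs: α·1.888547 = (1−α)·0.262364.
So α/(1−α) = (0.262364)/(1.888547) = 0.138924, and α = 0.138924/1.138924 ≈ 0.122.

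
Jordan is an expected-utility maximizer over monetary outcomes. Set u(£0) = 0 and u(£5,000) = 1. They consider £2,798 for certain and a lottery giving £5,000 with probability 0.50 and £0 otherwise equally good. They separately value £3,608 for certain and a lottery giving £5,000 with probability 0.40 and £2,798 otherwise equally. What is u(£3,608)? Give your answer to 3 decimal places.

0.700

From the first indifference, u(£2,798) = 0.50·u(£5,000) + 0.50·u(£0) = 0.50·1 + 0.50·0 = 0.50.
The second indifference gives u(£3,608) = 0.40·u(£5,000) + 0.60·u(£2,798) = 0.40·1.00 + 0.60·0.50 = 0.7000.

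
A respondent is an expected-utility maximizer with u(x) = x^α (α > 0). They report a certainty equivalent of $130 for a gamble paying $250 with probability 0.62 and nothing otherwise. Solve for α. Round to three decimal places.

α ≈ 0.731

The lottery's expected utility is 0.62·u(250) + 0.38·u(0) = 0.62·250^α (since u(0) = 0 for α > 0).
Indifference: 130^α = 0.62·250^α, so (130/250)^α = 0.62.
Take logs: α = ln 0.62 / ln(130/250) ≈ 0.73102.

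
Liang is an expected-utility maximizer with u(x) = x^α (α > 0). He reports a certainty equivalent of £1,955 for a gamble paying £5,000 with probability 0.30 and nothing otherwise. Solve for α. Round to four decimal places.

α ≈ 1.2821

Since u(0) = 0, the lottery's EU is 0.30·5000^α.
Indifference: 1955^α = 0.30·5000^α, so (1955/5000)^α = 0.30.
α = ln(0.30) / ln(1955/5000) = -1.2039728/-0.9390477 ≈ 1.2821.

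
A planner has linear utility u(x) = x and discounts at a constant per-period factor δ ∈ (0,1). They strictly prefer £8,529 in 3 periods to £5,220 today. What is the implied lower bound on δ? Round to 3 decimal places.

Under u(x) = x this choice says 5220 < δ^3·8529.
So δ^3 > 5220/8529 = 0.61203; taking the cube root of both positive sides preserves the inequality.
δ > (5220/8529)^(1/3) ≈ 0.849.

δ > 0.849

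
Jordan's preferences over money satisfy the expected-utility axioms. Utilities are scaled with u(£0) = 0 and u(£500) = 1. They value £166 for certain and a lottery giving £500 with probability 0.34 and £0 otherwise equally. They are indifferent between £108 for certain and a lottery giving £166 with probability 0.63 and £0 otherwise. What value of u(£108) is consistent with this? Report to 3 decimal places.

0.214

First, u(£166) = 0.34·u(£500) + 0.66·u(£0) = 0.34.
Chaining: u(£108) = 0.63·0.34 + 0.37·0.00 = 0.2142.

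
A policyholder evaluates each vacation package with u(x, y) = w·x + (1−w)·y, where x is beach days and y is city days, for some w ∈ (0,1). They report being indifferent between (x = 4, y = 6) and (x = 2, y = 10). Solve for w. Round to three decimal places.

w = 0.667

u(4,6) = u(2,10) means w·4 + (1−w)·6 = w·2 + (1−w)·10.
Rearranging, 2·w − 4·(1−w) = 0.
Hence w = 4/(2+4) = 4/6 = 0.667.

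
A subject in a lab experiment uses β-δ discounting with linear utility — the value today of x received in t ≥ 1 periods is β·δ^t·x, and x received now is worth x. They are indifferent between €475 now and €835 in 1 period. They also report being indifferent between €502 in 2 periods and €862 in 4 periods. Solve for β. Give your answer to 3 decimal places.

β ≈ 0.745

The second indifference involves only future payoffs, so β cancels: β·δ^2·502 = β·δ^4·862, giving δ^2 = 502/862 = 0.58237, so δ = 0.76313.
Substituting δ into 475 = β·δ·835: β = 475/(637.213) ≈ 0.745.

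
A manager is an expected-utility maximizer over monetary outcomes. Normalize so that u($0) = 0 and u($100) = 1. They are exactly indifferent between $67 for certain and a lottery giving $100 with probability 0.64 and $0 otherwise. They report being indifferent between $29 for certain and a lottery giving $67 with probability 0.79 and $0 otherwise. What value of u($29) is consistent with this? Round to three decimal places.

0.506

The first gamble pins u($67): it must equal 0.64·1 + 0.36·0 = 0.64.
Chaining: u($29) = 0.79·0.64 + 0.21·0.00 = 0.5056.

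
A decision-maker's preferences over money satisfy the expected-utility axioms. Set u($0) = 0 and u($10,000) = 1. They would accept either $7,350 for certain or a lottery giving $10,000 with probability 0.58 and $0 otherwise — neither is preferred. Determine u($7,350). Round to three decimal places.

By the standard-gamble method, u($7,350) is just the indifference probability on the best outcome: 0.58.

0.580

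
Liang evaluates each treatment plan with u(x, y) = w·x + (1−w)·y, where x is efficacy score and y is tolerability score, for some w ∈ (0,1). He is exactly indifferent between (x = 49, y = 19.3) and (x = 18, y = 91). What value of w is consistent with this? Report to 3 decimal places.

w = 0.698

u(49,19.3) = u(18,91) means w·49 + (1−w)·19.3 = w·18 + (1−w)·91.
Collecting terms: w·31 = (1−w)·71.7.
The marginal rate of substitution is 71.7/31, so w = 71.7/(31+71.7) = 0.698.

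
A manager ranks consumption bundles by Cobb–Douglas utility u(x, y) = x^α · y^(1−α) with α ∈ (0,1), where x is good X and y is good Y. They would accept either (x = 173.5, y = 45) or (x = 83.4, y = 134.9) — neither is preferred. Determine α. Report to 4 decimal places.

α ≈ 0.5998

Indifference: 173.5^α · 45^(1−α) = 83.4^α · 134.9^(1−α).
Rearrange to (173.5/83.4)^α = (134.9/45)^(1−α) and take logs: α·0.7325293 = (1−α)·1.0978713.
With A = 0.7325293 and B = 1.0978713: α·A = (1−α)·B, so α = B/(A+B) = 1.0978713/1.8304006 ≈ 0.5998.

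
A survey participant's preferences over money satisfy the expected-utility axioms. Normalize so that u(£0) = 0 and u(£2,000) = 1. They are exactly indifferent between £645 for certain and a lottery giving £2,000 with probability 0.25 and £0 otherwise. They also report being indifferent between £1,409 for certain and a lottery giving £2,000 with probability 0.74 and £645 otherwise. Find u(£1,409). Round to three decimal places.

First, u(£645) = 0.25·u(£2,000) + 0.75·u(£0) = 0.25.
Chaining: u(£1,409) = 0.74·1.00 + 0.26·0.25 = 0.8050.

0.805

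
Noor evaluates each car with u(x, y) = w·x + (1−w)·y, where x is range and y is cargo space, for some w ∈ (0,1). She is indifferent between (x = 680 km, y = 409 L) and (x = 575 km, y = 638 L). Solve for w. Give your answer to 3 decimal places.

w = 0.686

u(680,409) = u(575,638) means w·680 + (1−w)·409 = w·575 + (1−w)·638.
Collecting terms: w·105 = (1−w)·229.
So w/(1−w) = 229/105 = 2.1810, giving w = 229/(105+229) = 0.686.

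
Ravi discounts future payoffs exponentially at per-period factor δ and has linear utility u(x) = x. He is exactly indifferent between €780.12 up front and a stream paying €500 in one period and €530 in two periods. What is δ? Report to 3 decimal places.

Present value of the stream is 500·δ + 530·δ². Indifference gives 500δ + 530δ² = 780.12.
Rearranged: 530δ² + 500δ − 780.12 = 0.
The positive root is δ = [−500 + √(500² + 4·530·780.12)] / (2·530) = (−500 + 1379.802)/1060 ≈ 0.830.

δ ≈ 0.830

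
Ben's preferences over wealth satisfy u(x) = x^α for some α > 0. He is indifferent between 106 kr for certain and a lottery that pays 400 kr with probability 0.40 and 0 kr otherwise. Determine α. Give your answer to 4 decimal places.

The lottery's expected utility is 0.40·u(400) + 0.60·u(0) = 0.40·400^α (since u(0) = 0 for α > 0).
Equating: 106^α = 0.40·400^α, i.e. 0.2650^α = 0.40.
α = ln(0.40) / ln(106/400) = -0.9162907/-1.3280255 ≈ 0.6900.

α ≈ 0.6900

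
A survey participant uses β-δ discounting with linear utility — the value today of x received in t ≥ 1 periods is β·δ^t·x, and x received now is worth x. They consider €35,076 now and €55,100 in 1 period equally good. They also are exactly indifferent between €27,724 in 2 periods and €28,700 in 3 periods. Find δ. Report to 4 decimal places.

The second indifference involves only future payoffs, so β cancels: β·δ^2·27724 = β·δ^3·28700, giving δ = 27724/28700 = 0.96599.

δ ≈ 0.9660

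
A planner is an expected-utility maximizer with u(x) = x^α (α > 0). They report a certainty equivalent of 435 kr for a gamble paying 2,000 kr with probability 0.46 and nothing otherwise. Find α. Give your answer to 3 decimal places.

EU(lottery) = 0.46·2000^α + 0.54·0 = 0.46·2000^α.
Setting u(435) equal to that: 435^α = 0.46·2000^α ⇒ (435/2000)^α = 0.46.
Take logs: α = ln 0.46 / ln(435/2000) ≈ 0.50901.

α ≈ 0.509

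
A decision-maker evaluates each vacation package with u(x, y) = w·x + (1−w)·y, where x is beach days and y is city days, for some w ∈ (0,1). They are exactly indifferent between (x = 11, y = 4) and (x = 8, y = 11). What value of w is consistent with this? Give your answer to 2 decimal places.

Equating utilities: w·11 + (1−w)·4 = w·8 + (1−w)·11.
Rearranging, 3·w − 7·(1−w) = 0.
So w/(1−w) = 7/3 = 2.3333, giving w = 7/(3+7) = 0.70.

w = 0.70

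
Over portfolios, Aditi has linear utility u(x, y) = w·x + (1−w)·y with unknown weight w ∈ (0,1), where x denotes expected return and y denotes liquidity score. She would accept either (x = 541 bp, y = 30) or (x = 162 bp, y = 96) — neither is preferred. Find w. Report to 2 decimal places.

Equating utilities: w·541 + (1−w)·30 = w·162 + (1−w)·96.
w·(541−162) = (1−w)·(96−30), i.e. w·379 = (1−w)·66.
So w/(1−w) = 66/379 = 0.1741, giving w = 66/(379+66) = 0.15.

w = 0.15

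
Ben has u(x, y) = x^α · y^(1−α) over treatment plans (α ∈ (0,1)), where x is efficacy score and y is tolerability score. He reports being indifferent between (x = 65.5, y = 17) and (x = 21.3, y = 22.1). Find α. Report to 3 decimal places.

The Cobb–Douglas utilities coincide, so 65.5^α·17^(1−α) = 21.3^α·22.1^(1−α).
(65.5/21.3)^α = (22.1/17)^(1−α); take logs: α·ln(65.5/21.3) = (1−α)·ln(22.1/17), i.e. α·1.123343 = (1−α)·0.262364.
With A = 1.123343 and B = 0.262364: α·A = (1−α)·B, so α = B/(A+B) = 0.262364/1.385707 ≈ 0.189.

α ≈ 0.189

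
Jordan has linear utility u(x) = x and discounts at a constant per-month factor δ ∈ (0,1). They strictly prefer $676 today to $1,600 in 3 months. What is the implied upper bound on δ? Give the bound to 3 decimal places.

Under u(x) = x this choice says 676 > δ^3·1600.
Dividing by 1600: δ^3 < 0.42250. Both sides are positive, so the cube root keeps the direction.
δ < 0.42250^(1/3) = 0.750.

δ < 0.750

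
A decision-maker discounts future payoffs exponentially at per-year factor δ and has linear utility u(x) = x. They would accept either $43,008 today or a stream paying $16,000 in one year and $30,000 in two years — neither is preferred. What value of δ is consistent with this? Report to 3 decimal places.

δ ≈ 0.960

Equating present values: 43008 = 16000δ + 30000δ².
So 30000δ² + 16000δ − 43008 = 0.
The positive root is δ = [−16000 + √(16000² + 4·30000·43008)] / (2·30000) = (−16000 + 73600.000)/60000 ≈ 0.960.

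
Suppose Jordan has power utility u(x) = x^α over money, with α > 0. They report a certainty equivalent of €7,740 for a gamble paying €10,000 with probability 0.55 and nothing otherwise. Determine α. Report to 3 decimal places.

α ≈ 2.334

Since u(0) = 0, the lottery's EU is 0.55·10000^α.
Setting u(7740) equal to that: 7740^α = 0.55·10000^α ⇒ (7740/10000)^α = 0.55.
α = ln(0.55) / ln(7740/10000) = -0.597837/-0.256183 ≈ 2.334.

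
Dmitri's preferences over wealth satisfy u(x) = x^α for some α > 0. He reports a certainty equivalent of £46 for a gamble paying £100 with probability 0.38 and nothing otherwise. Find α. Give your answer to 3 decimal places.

EU(lottery) = 0.38·100^α + 0.62·0 = 0.38·100^α.
Equating: 46^α = 0.38·100^α, i.e. 0.4600^α = 0.38.
Taking logs: α·ln(46/100) = ln(0.38), so α = -0.967584 / -0.776529 ≈ 1.246.

α ≈ 1.246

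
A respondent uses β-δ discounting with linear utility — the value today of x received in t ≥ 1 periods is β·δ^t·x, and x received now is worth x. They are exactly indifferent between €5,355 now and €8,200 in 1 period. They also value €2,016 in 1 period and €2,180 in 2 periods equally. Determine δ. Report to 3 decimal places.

The second indifference involves only future payoffs, so β cancels: β·δ^1·2016 = β·δ^2·2180, giving δ = 2016/2180 = 0.92477.

δ ≈ 0.925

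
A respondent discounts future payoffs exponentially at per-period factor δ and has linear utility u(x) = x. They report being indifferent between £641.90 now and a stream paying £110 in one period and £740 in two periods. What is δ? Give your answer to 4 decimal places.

Equating present values: 641.90 = 110δ + 740δ².
That is, 740δ² + 110δ − 641.90 = 0, a quadratic in δ.
By the quadratic formula (taking the positive root), δ = (−110 + √1912124.00) / 1480 ≈ 0.8600.

δ ≈ 0.8600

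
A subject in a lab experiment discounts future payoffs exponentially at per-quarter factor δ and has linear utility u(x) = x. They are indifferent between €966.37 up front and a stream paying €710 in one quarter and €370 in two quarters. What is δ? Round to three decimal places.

The stream is worth 710δ + 370δ² today, so 710δ + 370δ² = 966.37.
So 370δ² + 710δ − 966.37 = 0.
The positive root is δ = [−710 + √(710² + 4·370·966.37)] / (2·370) = (−710 + 1390.801)/740 ≈ 0.920.

δ ≈ 0.920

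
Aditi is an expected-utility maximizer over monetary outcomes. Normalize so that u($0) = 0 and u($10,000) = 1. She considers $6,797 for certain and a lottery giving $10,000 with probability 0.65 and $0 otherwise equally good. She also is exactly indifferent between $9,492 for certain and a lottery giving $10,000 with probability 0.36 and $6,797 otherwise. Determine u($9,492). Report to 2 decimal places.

The first gamble pins u($6,797): it must equal 0.65·1 + 0.35·0 = 0.65.
Chaining: u($9,492) = 0.36·1.00 + 0.64·0.65 = 0.7760.

0.78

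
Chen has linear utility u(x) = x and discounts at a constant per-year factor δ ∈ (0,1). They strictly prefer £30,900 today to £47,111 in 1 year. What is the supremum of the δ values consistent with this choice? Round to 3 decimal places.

δ < 0.656

Comparing present values: 30900 > δ·47111.
Dividing through by 47111 gives δ < 0.65590.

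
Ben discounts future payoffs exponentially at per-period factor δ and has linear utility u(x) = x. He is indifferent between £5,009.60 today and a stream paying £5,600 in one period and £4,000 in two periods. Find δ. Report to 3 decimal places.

δ ≈ 0.620

Equating present values: 5009.60 = 5600δ + 4000δ².
So 4000δ² + 5600δ − 5009.60 = 0.
δ = (−5600 + √(5600² + 4·4000·5009.60)) / (2·4000) = (−5600 + √111513600.00) / 8000 ≈ 0.620.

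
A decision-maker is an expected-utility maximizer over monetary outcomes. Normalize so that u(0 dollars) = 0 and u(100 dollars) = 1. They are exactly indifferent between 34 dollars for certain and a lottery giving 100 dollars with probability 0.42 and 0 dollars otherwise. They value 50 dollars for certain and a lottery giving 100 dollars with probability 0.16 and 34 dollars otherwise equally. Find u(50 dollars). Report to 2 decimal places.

0.51

From the first indifference, u(34 dollars) = 0.42·u(100 dollars) + 0.58·u(0 dollars) = 0.42·1 + 0.58·0 = 0.42.
Chaining: u(50 dollars) = 0.16·1.00 + 0.84·0.42 = 0.5128.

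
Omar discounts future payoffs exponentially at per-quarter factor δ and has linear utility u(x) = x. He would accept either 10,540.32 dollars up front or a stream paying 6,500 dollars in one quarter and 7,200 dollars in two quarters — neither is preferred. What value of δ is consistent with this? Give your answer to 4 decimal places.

Present value of the stream is 6500·δ + 7200·δ². Indifference gives 6500δ + 7200δ² = 10540.32.
So 7200δ² + 6500δ − 10540.32 = 0.
δ = (−6500 + √(6500² + 4·7200·10540.32)) / (2·7200) = (−6500 + √345811216.00) / 14400 ≈ 0.8400.

δ ≈ 0.8400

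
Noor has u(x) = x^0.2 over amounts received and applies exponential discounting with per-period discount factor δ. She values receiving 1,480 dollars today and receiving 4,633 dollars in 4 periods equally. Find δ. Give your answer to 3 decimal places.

Equating discounted utilities: u(1480) = δ^4·u(4633) ⇒ δ^4 = u(1480)/u(4633).
With u(x) = x^0.2: δ^4 = 1480^0.2/4633^0.2 = (1480/4633)^0.2 = 0.79594.
So δ = 0.79594^(1/4) ≈ 0.945.

δ ≈ 0.945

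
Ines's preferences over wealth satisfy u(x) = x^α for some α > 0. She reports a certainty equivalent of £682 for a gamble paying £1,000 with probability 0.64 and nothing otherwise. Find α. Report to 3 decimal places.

α ≈ 1.166

EU(lottery) = 0.64·1000^α + 0.36·0 = 0.64·1000^α.
Setting u(682) equal to that: 682^α = 0.64·1000^α ⇒ (682/1000)^α = 0.64.
α = ln(0.64) / ln(682/1000) = -0.446287/-0.382726 ≈ 1.166.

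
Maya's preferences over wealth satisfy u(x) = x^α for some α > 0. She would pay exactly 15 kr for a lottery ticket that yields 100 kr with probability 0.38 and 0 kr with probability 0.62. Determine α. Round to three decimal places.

α ≈ 0.510

The lottery's expected utility is 0.38·u(100) + 0.62·u(0) = 0.38·100^α (since u(0) = 0 for α > 0).
Setting u(15) equal to that: 15^α = 0.38·100^α ⇒ (15/100)^α = 0.38.
α = ln(0.38) / ln(15/100) = -0.967584/-1.897120 ≈ 0.510.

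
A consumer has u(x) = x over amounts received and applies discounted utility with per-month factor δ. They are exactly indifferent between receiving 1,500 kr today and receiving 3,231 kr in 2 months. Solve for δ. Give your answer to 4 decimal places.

Indifference means u(1500) = δ^2 · u(3231), so δ^2 = u(1500)/u(3231).
With u(x) = x: δ^2 = 1500/3231 = 0.46425.
Taking the square root: δ = 0.46425^(1/2) ≈ 0.6814.

δ ≈ 0.6814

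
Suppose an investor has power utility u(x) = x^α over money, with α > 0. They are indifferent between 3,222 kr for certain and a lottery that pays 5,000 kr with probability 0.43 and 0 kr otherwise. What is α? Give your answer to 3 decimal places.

α ≈ 1.921

EU(lottery) = 0.43·5000^α + 0.57·0 = 0.43·5000^α.
Setting u(3222) equal to that: 3222^α = 0.43·5000^α ⇒ (3222/5000)^α = 0.43.
Taking logs: α·ln(3222/5000) = ln(0.43), so α = -0.843970 / -0.439436 ≈ 1.921.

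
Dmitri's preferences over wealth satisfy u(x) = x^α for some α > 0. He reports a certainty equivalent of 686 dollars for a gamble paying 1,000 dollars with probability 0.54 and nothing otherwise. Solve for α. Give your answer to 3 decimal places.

The lottery's expected utility is 0.54·u(1000) + 0.46·u(0) = 0.54·1000^α (since u(0) = 0 for α > 0).
Setting u(686) equal to that: 686^α = 0.54·1000^α ⇒ (686/1000)^α = 0.54.
α = ln(0.54) / ln(686/1000) = -0.616186/-0.376878 ≈ 1.635.

α ≈ 1.635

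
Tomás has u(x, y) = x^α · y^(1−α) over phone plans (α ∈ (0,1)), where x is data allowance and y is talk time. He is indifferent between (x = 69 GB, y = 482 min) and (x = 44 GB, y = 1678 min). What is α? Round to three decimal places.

Indifference: 69^α · 482^(1−α) = 44^α · 1678^(1−α).
(69/44)^α = (1678/482)^(1−α); take logs: α·ln(69/44) = (1−α)·ln(1678/482), i.e. α·0.449917 = (1−α)·1.247414.
With A = 0.449917 and B = 1.247414: α·A = (1−α)·B, so α = B/(A+B) = 1.247414/1.697331 ≈ 0.735.

α ≈ 0.735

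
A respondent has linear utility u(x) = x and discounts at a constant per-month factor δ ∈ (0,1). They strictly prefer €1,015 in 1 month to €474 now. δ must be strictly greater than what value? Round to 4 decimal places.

Under u(x) = x this choice says 474 < δ·1015.
So δ > 474/1015 = 0.46700.

δ > 0.4670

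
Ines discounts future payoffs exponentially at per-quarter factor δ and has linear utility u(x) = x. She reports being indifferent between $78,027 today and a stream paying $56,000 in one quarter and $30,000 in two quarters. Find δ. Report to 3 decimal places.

δ ≈ 0.930

The stream is worth 56000δ + 30000δ² today, so 56000δ + 30000δ² = 78027.
So 30000δ² + 56000δ − 78027 = 0.
By the quadratic formula (taking the positive root), δ = (−56000 + √12499240000.00) / 60000 ≈ 0.930.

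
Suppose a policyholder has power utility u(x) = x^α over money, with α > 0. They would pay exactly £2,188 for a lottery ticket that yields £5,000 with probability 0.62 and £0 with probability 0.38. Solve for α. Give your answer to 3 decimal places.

Since u(0) = 0, the lottery's EU is 0.62·5000^α.
Setting u(2188) equal to that: 2188^α = 0.62·5000^α ⇒ (2188/5000)^α = 0.62.
Take logs: α = ln 0.62 / ln(2188/5000) ≈ 0.57842.

α ≈ 0.578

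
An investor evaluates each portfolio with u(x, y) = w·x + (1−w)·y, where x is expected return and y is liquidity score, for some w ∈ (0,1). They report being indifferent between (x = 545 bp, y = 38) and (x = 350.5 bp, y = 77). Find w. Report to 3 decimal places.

Indifference: w·545 + (1−w)·38 = w·350.5 + (1−w)·77.
Rearranging, 194.5·w − 39·(1−w) = 0.
The marginal rate of substitution is 39/194.5, so w = 39/(194.5+39) = 0.167.

w = 0.167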